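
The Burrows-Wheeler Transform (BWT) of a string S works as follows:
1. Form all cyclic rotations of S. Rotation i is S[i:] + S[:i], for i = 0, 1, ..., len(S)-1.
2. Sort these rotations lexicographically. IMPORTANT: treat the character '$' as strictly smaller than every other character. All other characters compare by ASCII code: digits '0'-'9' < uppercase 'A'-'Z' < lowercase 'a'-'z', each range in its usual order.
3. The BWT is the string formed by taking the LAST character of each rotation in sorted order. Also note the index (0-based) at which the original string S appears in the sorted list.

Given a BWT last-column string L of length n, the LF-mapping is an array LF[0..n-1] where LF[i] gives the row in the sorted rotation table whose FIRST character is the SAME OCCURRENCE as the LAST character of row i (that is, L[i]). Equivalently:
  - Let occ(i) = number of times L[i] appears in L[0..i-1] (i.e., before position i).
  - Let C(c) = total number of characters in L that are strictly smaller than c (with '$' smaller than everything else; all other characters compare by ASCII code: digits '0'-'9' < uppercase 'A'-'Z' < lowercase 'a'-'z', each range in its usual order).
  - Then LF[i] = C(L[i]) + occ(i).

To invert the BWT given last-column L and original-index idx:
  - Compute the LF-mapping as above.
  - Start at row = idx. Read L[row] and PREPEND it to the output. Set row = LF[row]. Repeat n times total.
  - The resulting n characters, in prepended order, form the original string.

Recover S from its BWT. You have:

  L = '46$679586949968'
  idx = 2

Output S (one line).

Answer: 48998699656764$

Derivation:
LF mapping: 1 4 0 5 8 11 3 9 6 12 2 13 14 7 10
Walk LF starting at row 2, prepending L[row]:
  step 1: row=2, L[2]='$', prepend. Next row=LF[2]=0
  step 2: row=0, L[0]='4', prepend. Next row=LF[0]=1
  step 3: row=1, L[1]='6', prepend. Next row=LF[1]=4
  step 4: row=4, L[4]='7', prepend. Next row=LF[4]=8
  step 5: row=8, L[8]='6', prepend. Next row=LF[8]=6
  step 6: row=6, L[6]='5', prepend. Next row=LF[6]=3
  step 7: row=3, L[3]='6', prepend. Next row=LF[3]=5
  step 8: row=5, L[5]='9', prepend. Next row=LF[5]=11
  step 9: row=11, L[11]='9', prepend. Next row=LF[11]=13
  step 10: row=13, L[13]='6', prepend. Next row=LF[13]=7
  step 11: row=7, L[7]='8', prepend. Next row=LF[7]=9
  step 12: row=9, L[9]='9', prepend. Next row=LF[9]=12
  step 13: row=12, L[12]='9', prepend. Next row=LF[12]=14
  step 14: row=14, L[14]='8', prepend. Next row=LF[14]=10
  step 15: row=10, L[10]='4', prepend. Next row=LF[10]=2
Reversed output: 48998699656764$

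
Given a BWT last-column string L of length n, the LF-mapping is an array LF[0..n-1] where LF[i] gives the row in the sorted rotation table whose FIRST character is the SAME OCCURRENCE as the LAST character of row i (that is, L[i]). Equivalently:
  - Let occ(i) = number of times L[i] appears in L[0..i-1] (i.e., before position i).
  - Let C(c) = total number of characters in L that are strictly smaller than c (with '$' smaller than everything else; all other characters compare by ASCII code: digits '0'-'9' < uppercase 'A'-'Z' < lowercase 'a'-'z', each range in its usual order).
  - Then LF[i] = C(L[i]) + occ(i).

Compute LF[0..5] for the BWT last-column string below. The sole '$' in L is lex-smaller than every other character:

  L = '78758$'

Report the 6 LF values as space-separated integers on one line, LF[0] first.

Answer: 2 4 3 1 5 0

Derivation:
Char counts: '$':1, '5':1, '7':2, '8':2
C (first-col start): C('$')=0, C('5')=1, C('7')=2, C('8')=4
L[0]='7': occ=0, LF[0]=C('7')+0=2+0=2
L[1]='8': occ=0, LF[1]=C('8')+0=4+0=4
L[2]='7': occ=1, LF[2]=C('7')+1=2+1=3
L[3]='5': occ=0, LF[3]=C('5')+0=1+0=1
L[4]='8': occ=1, LF[4]=C('8')+1=4+1=5
L[5]='$': occ=0, LF[5]=C('$')+0=0+0=0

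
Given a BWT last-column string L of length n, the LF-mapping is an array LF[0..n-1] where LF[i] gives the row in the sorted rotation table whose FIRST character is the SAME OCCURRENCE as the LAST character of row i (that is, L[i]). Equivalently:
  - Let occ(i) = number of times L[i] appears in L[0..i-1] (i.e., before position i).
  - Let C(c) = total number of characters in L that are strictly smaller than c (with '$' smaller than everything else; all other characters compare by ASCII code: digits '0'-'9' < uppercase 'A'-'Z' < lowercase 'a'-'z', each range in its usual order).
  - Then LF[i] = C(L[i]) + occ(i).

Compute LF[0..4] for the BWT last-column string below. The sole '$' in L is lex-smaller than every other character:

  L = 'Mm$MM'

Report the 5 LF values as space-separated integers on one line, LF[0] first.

Char counts: '$':1, 'M':3, 'm':1
C (first-col start): C('$')=0, C('M')=1, C('m')=4
L[0]='M': occ=0, LF[0]=C('M')+0=1+0=1
L[1]='m': occ=0, LF[1]=C('m')+0=4+0=4
L[2]='$': occ=0, LF[2]=C('$')+0=0+0=0
L[3]='M': occ=1, LF[3]=C('M')+1=1+1=2
L[4]='M': occ=2, LF[4]=C('M')+2=1+2=3

Answer: 1 4 0 2 3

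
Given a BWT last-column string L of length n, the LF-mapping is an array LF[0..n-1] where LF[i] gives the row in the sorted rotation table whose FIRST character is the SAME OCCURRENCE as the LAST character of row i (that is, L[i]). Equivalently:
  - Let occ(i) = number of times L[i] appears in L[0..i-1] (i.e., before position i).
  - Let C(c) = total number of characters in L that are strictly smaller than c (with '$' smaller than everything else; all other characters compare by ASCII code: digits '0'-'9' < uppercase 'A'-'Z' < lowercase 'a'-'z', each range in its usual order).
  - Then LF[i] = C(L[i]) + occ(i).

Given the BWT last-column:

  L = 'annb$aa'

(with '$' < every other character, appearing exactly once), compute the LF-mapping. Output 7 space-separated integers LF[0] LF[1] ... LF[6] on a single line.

Answer: 1 5 6 4 0 2 3

Derivation:
Char counts: '$':1, 'a':3, 'b':1, 'n':2
C (first-col start): C('$')=0, C('a')=1, C('b')=4, C('n')=5
L[0]='a': occ=0, LF[0]=C('a')+0=1+0=1
L[1]='n': occ=0, LF[1]=C('n')+0=5+0=5
L[2]='n': occ=1, LF[2]=C('n')+1=5+1=6
L[3]='b': occ=0, LF[3]=C('b')+0=4+0=4
L[4]='$': occ=0, LF[4]=C('$')+0=0+0=0
L[5]='a': occ=1, LF[5]=C('a')+1=1+1=2
L[6]='a': occ=2, LF[6]=C('a')+2=1+2=3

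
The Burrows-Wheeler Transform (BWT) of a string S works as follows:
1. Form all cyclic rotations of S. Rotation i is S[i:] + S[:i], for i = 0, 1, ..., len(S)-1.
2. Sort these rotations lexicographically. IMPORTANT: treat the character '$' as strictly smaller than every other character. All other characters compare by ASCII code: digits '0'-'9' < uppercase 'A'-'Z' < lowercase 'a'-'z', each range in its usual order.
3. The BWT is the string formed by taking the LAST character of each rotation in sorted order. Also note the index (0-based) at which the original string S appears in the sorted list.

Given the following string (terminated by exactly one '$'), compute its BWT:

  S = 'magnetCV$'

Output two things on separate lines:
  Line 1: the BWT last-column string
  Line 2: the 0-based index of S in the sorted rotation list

All 9 rotations (rotation i = S[i:]+S[:i]):
  rot[0] = magnetCV$
  rot[1] = agnetCV$m
  rot[2] = gnetCV$ma
  rot[3] = netCV$mag
  rot[4] = etCV$magn
  rot[5] = tCV$magne
  rot[6] = CV$magnet
  rot[7] = V$magnetC
  rot[8] = $magnetCV
Sorted (with $ < everything):
  sorted[0] = $magnetCV  (last char: 'V')
  sorted[1] = CV$magnet  (last char: 't')
  sorted[2] = V$magnetC  (last char: 'C')
  sorted[3] = agnetCV$m  (last char: 'm')
  sorted[4] = etCV$magn  (last char: 'n')
  sorted[5] = gnetCV$ma  (last char: 'a')
  sorted[6] = magnetCV$  (last char: '$')
  sorted[7] = netCV$mag  (last char: 'g')
  sorted[8] = tCV$magne  (last char: 'e')
Last column: VtCmna$ge
Original string S is at sorted index 6

Answer: VtCmna$ge
6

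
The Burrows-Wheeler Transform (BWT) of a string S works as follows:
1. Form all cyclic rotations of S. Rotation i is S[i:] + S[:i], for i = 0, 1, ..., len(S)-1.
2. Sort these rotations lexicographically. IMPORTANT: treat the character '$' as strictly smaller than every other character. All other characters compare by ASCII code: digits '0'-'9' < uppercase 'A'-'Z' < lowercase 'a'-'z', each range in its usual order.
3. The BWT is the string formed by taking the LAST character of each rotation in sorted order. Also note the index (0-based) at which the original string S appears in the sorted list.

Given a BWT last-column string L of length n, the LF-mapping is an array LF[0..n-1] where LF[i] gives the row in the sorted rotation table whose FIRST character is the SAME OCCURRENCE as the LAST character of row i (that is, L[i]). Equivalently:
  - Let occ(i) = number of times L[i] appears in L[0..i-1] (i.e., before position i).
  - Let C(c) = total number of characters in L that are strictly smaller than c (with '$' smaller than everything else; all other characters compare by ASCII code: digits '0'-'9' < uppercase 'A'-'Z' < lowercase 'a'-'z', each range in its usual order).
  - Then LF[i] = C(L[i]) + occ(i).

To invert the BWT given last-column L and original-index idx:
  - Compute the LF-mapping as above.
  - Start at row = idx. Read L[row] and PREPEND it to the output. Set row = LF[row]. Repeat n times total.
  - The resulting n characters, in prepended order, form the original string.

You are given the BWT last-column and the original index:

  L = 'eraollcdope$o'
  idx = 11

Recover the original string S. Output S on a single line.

Answer: poodleoracle$

Derivation:
LF mapping: 4 12 1 8 6 7 2 3 9 11 5 0 10
Walk LF starting at row 11, prepending L[row]:
  step 1: row=11, L[11]='$', prepend. Next row=LF[11]=0
  step 2: row=0, L[0]='e', prepend. Next row=LF[0]=4
  step 3: row=4, L[4]='l', prepend. Next row=LF[4]=6
  step 4: row=6, L[6]='c', prepend. Next row=LF[6]=2
  step 5: row=2, L[2]='a', prepend. Next row=LF[2]=1
  step 6: row=1, L[1]='r', prepend. Next row=LF[1]=12
  step 7: row=12, L[12]='o', prepend. Next row=LF[12]=10
  step 8: row=10, L[10]='e', prepend. Next row=LF[10]=5
  step 9: row=5, L[5]='l', prepend. Next row=LF[5]=7
  step 10: row=7, L[7]='d', prepend. Next row=LF[7]=3
  step 11: row=3, L[3]='o', prepend. Next row=LF[3]=8
  step 12: row=8, L[8]='o', prepend. Next row=LF[8]=9
  step 13: row=9, L[9]='p', prepend. Next row=LF[9]=11
Reversed output: poodleoracle$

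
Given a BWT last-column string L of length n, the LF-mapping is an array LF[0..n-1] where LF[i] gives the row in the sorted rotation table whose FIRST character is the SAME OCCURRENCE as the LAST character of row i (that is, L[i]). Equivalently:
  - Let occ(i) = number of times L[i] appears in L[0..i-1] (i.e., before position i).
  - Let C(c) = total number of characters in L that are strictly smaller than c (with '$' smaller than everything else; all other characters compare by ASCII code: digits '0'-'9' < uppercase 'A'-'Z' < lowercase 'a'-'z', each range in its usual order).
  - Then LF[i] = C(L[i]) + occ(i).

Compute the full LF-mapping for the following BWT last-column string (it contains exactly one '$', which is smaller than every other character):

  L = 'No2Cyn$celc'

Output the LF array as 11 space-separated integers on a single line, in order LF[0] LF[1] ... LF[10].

Answer: 3 9 1 2 10 8 0 4 6 7 5

Derivation:
Char counts: '$':1, '2':1, 'C':1, 'N':1, 'c':2, 'e':1, 'l':1, 'n':1, 'o':1, 'y':1
C (first-col start): C('$')=0, C('2')=1, C('C')=2, C('N')=3, C('c')=4, C('e')=6, C('l')=7, C('n')=8, C('o')=9, C('y')=10
L[0]='N': occ=0, LF[0]=C('N')+0=3+0=3
L[1]='o': occ=0, LF[1]=C('o')+0=9+0=9
L[2]='2': occ=0, LF[2]=C('2')+0=1+0=1
L[3]='C': occ=0, LF[3]=C('C')+0=2+0=2
L[4]='y': occ=0, LF[4]=C('y')+0=10+0=10
L[5]='n': occ=0, LF[5]=C('n')+0=8+0=8
L[6]='$': occ=0, LF[6]=C('$')+0=0+0=0
L[7]='c': occ=0, LF[7]=C('c')+0=4+0=4
L[8]='e': occ=0, LF[8]=C('e')+0=6+0=6
L[9]='l': occ=0, LF[9]=C('l')+0=7+0=7
L[10]='c': occ=1, LF[10]=C('c')+1=4+1=5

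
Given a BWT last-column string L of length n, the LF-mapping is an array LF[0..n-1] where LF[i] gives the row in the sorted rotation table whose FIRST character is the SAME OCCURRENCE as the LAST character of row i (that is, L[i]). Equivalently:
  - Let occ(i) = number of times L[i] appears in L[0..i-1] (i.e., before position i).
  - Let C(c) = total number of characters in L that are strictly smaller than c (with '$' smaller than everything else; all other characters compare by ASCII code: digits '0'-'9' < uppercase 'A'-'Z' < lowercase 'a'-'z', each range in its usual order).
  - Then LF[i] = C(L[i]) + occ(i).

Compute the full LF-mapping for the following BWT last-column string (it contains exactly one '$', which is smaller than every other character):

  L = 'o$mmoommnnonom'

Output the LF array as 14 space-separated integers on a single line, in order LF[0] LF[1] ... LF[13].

Answer: 9 0 1 2 10 11 3 4 6 7 12 8 13 5

Derivation:
Char counts: '$':1, 'm':5, 'n':3, 'o':5
C (first-col start): C('$')=0, C('m')=1, C('n')=6, C('o')=9
L[0]='o': occ=0, LF[0]=C('o')+0=9+0=9
L[1]='$': occ=0, LF[1]=C('$')+0=0+0=0
L[2]='m': occ=0, LF[2]=C('m')+0=1+0=1
L[3]='m': occ=1, LF[3]=C('m')+1=1+1=2
L[4]='o': occ=1, LF[4]=C('o')+1=9+1=10
L[5]='o': occ=2, LF[5]=C('o')+2=9+2=11
L[6]='m': occ=2, LF[6]=C('m')+2=1+2=3
L[7]='m': occ=3, LF[7]=C('m')+3=1+3=4
L[8]='n': occ=0, LF[8]=C('n')+0=6+0=6
L[9]='n': occ=1, LF[9]=C('n')+1=6+1=7
L[10]='o': occ=3, LF[10]=C('o')+3=9+3=12
L[11]='n': occ=2, LF[11]=C('n')+2=6+2=8
L[12]='o': occ=4, LF[12]=C('o')+4=9+4=13
L[13]='m': occ=4, LF[13]=C('m')+4=1+4=5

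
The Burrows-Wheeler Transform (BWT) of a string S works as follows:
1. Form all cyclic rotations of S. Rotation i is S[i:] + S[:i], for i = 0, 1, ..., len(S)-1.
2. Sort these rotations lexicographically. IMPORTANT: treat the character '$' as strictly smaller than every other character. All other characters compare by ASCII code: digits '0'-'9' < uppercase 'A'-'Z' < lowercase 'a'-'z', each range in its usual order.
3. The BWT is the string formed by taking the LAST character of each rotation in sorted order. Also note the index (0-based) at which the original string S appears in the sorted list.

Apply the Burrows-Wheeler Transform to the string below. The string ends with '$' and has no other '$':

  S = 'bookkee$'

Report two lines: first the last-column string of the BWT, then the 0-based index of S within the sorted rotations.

All 8 rotations (rotation i = S[i:]+S[:i]):
  rot[0] = bookkee$
  rot[1] = ookkee$b
  rot[2] = okkee$bo
  rot[3] = kkee$boo
  rot[4] = kee$book
  rot[5] = ee$bookk
  rot[6] = e$bookke
  rot[7] = $bookkee
Sorted (with $ < everything):
  sorted[0] = $bookkee  (last char: 'e')
  sorted[1] = bookkee$  (last char: '$')
  sorted[2] = e$bookke  (last char: 'e')
  sorted[3] = ee$bookk  (last char: 'k')
  sorted[4] = kee$book  (last char: 'k')
  sorted[5] = kkee$boo  (last char: 'o')
  sorted[6] = okkee$bo  (last char: 'o')
  sorted[7] = ookkee$b  (last char: 'b')
Last column: e$ekkoob
Original string S is at sorted index 1

Answer: e$ekkoob
1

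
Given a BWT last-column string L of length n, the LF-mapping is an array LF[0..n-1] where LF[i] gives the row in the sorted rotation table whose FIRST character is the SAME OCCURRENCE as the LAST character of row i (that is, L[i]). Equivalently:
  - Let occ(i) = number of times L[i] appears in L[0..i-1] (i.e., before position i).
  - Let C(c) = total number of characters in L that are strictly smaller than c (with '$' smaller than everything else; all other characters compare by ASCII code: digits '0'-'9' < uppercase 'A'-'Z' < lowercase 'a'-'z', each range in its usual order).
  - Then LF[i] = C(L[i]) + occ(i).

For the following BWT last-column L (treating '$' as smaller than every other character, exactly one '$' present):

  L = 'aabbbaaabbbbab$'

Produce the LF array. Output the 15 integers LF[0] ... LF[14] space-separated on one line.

Answer: 1 2 7 8 9 3 4 5 10 11 12 13 6 14 0

Derivation:
Char counts: '$':1, 'a':6, 'b':8
C (first-col start): C('$')=0, C('a')=1, C('b')=7
L[0]='a': occ=0, LF[0]=C('a')+0=1+0=1
L[1]='a': occ=1, LF[1]=C('a')+1=1+1=2
L[2]='b': occ=0, LF[2]=C('b')+0=7+0=7
L[3]='b': occ=1, LF[3]=C('b')+1=7+1=8
L[4]='b': occ=2, LF[4]=C('b')+2=7+2=9
L[5]='a': occ=2, LF[5]=C('a')+2=1+2=3
L[6]='a': occ=3, LF[6]=C('a')+3=1+3=4
L[7]='a': occ=4, LF[7]=C('a')+4=1+4=5
L[8]='b': occ=3, LF[8]=C('b')+3=7+3=10
L[9]='b': occ=4, LF[9]=C('b')+4=7+4=11
L[10]='b': occ=5, LF[10]=C('b')+5=7+5=12
L[11]='b': occ=6, LF[11]=C('b')+6=7+6=13
L[12]='a': occ=5, LF[12]=C('a')+5=1+5=6
L[13]='b': occ=7, LF[13]=C('b')+7=7+7=14
L[14]='$': occ=0, LF[14]=C('$')+0=0+0=0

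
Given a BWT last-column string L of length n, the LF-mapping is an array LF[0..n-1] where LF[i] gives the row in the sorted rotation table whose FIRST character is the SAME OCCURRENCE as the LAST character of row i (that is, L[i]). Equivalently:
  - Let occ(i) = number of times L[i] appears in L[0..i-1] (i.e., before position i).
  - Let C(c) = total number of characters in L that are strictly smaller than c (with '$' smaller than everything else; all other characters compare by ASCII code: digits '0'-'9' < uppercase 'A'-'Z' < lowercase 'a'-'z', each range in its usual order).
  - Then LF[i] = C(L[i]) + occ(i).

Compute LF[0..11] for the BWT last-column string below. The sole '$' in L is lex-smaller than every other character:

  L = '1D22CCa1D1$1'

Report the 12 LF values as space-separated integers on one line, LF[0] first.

Char counts: '$':1, '1':4, '2':2, 'C':2, 'D':2, 'a':1
C (first-col start): C('$')=0, C('1')=1, C('2')=5, C('C')=7, C('D')=9, C('a')=11
L[0]='1': occ=0, LF[0]=C('1')+0=1+0=1
L[1]='D': occ=0, LF[1]=C('D')+0=9+0=9
L[2]='2': occ=0, LF[2]=C('2')+0=5+0=5
L[3]='2': occ=1, LF[3]=C('2')+1=5+1=6
L[4]='C': occ=0, LF[4]=C('C')+0=7+0=7
L[5]='C': occ=1, LF[5]=C('C')+1=7+1=8
L[6]='a': occ=0, LF[6]=C('a')+0=11+0=11
L[7]='1': occ=1, LF[7]=C('1')+1=1+1=2
L[8]='D': occ=1, LF[8]=C('D')+1=9+1=10
L[9]='1': occ=2, LF[9]=C('1')+2=1+2=3
L[10]='$': occ=0, LF[10]=C('$')+0=0+0=0
L[11]='1': occ=3, LF[11]=C('1')+3=1+3=4

Answer: 1 9 5 6 7 8 11 2 10 3 0 4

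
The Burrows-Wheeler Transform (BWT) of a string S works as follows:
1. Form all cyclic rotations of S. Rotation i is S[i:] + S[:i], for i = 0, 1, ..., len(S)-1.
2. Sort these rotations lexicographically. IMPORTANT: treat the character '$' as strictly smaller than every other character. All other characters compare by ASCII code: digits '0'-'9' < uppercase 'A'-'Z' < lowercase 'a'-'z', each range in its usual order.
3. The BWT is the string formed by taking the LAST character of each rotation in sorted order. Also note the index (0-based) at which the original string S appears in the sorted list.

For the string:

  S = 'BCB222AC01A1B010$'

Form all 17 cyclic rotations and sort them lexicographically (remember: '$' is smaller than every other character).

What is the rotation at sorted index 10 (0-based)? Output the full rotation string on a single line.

All 17 rotations (rotation i = S[i:]+S[:i]):
  rot[0] = BCB222AC01A1B010$
  rot[1] = CB222AC01A1B010$B
  rot[2] = B222AC01A1B010$BC
  rot[3] = 222AC01A1B010$BCB
  rot[4] = 22AC01A1B010$BCB2
  rot[5] = 2AC01A1B010$BCB22
  rot[6] = AC01A1B010$BCB222
  rot[7] = C01A1B010$BCB222A
  rot[8] = 01A1B010$BCB222AC
  rot[9] = 1A1B010$BCB222AC0
  rot[10] = A1B010$BCB222AC01
  rot[11] = 1B010$BCB222AC01A
  rot[12] = B010$BCB222AC01A1
  rot[13] = 010$BCB222AC01A1B
  rot[14] = 10$BCB222AC01A1B0
  rot[15] = 0$BCB222AC01A1B01
  rot[16] = $BCB222AC01A1B010
Sorted (with $ < everything):
  sorted[0] = $BCB222AC01A1B010
  sorted[1] = 0$BCB222AC01A1B01
  sorted[2] = 010$BCB222AC01A1B
  sorted[3] = 01A1B010$BCB222AC
  sorted[4] = 10$BCB222AC01A1B0
  sorted[5] = 1A1B010$BCB222AC0
  sorted[6] = 1B010$BCB222AC01A
  sorted[7] = 222AC01A1B010$BCB
  sorted[8] = 22AC01A1B010$BCB2
  sorted[9] = 2AC01A1B010$BCB22
  sorted[10] = A1B010$BCB222AC01
  sorted[11] = AC01A1B010$BCB222
  sorted[12] = B010$BCB222AC01A1
  sorted[13] = B222AC01A1B010$BC
  sorted[14] = BCB222AC01A1B010$
  sorted[15] = C01A1B010$BCB222A
  sorted[16] = CB222AC01A1B010$B
sorted[10] = A1B010$BCB222AC01

Answer: A1B010$BCB222AC01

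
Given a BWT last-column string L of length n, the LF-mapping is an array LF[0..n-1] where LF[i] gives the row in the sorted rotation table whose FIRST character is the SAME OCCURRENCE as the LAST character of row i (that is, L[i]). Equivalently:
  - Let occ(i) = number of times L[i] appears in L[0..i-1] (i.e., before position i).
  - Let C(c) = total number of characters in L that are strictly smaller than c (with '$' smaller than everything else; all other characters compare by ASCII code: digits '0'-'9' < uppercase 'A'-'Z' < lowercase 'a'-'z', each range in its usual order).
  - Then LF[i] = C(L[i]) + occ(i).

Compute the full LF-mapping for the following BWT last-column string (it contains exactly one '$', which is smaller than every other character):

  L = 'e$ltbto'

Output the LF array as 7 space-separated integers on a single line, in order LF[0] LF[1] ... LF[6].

Answer: 2 0 3 5 1 6 4

Derivation:
Char counts: '$':1, 'b':1, 'e':1, 'l':1, 'o':1, 't':2
C (first-col start): C('$')=0, C('b')=1, C('e')=2, C('l')=3, C('o')=4, C('t')=5
L[0]='e': occ=0, LF[0]=C('e')+0=2+0=2
L[1]='$': occ=0, LF[1]=C('$')+0=0+0=0
L[2]='l': occ=0, LF[2]=C('l')+0=3+0=3
L[3]='t': occ=0, LF[3]=C('t')+0=5+0=5
L[4]='b': occ=0, LF[4]=C('b')+0=1+0=1
L[5]='t': occ=1, LF[5]=C('t')+1=5+1=6
L[6]='o': occ=0, LF[6]=C('o')+0=4+0=4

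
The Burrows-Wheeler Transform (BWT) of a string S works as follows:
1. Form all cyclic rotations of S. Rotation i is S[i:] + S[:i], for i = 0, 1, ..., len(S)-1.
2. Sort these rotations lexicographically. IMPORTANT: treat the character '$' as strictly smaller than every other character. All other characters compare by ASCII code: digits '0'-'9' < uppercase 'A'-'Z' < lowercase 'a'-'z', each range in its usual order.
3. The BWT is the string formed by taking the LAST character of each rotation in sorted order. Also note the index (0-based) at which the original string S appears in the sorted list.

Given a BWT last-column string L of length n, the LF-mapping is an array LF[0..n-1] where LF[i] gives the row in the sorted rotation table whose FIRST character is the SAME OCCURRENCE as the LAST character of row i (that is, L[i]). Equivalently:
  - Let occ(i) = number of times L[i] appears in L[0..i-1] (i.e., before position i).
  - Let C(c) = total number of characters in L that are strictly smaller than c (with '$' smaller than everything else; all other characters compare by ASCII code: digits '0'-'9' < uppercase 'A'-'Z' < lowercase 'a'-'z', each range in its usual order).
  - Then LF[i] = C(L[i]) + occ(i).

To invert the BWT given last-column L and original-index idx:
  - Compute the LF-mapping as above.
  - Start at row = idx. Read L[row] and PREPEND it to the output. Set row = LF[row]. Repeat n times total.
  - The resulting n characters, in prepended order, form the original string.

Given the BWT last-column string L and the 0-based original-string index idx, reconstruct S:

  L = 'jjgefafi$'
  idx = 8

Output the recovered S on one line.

LF mapping: 7 8 5 2 3 1 4 6 0
Walk LF starting at row 8, prepending L[row]:
  step 1: row=8, L[8]='$', prepend. Next row=LF[8]=0
  step 2: row=0, L[0]='j', prepend. Next row=LF[0]=7
  step 3: row=7, L[7]='i', prepend. Next row=LF[7]=6
  step 4: row=6, L[6]='f', prepend. Next row=LF[6]=4
  step 5: row=4, L[4]='f', prepend. Next row=LF[4]=3
  step 6: row=3, L[3]='e', prepend. Next row=LF[3]=2
  step 7: row=2, L[2]='g', prepend. Next row=LF[2]=5
  step 8: row=5, L[5]='a', prepend. Next row=LF[5]=1
  step 9: row=1, L[1]='j', prepend. Next row=LF[1]=8
Reversed output: jageffij$

Answer: jageffij$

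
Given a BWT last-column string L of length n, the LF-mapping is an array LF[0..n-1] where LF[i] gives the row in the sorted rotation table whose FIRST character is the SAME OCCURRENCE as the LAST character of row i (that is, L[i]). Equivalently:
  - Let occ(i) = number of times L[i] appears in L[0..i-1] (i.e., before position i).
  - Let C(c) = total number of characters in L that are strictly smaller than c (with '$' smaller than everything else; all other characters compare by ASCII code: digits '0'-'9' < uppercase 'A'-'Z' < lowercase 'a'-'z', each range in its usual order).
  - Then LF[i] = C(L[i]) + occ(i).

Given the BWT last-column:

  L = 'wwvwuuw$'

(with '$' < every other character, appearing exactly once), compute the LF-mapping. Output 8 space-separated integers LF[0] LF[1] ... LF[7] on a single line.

Answer: 4 5 3 6 1 2 7 0

Derivation:
Char counts: '$':1, 'u':2, 'v':1, 'w':4
C (first-col start): C('$')=0, C('u')=1, C('v')=3, C('w')=4
L[0]='w': occ=0, LF[0]=C('w')+0=4+0=4
L[1]='w': occ=1, LF[1]=C('w')+1=4+1=5
L[2]='v': occ=0, LF[2]=C('v')+0=3+0=3
L[3]='w': occ=2, LF[3]=C('w')+2=4+2=6
L[4]='u': occ=0, LF[4]=C('u')+0=1+0=1
L[5]='u': occ=1, LF[5]=C('u')+1=1+1=2
L[6]='w': occ=3, LF[6]=C('w')+3=4+3=7
L[7]='$': occ=0, LF[7]=C('$')+0=0+0=0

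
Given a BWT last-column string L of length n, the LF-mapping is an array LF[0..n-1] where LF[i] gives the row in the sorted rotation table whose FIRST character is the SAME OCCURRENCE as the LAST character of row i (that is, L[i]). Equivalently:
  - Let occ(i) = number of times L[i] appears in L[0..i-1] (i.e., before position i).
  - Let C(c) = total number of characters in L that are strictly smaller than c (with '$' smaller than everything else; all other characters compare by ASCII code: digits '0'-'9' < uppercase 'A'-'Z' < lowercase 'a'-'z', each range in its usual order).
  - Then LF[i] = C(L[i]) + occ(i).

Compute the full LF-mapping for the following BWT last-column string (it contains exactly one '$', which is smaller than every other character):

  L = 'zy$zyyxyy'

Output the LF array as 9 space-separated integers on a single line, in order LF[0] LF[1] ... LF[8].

Answer: 7 2 0 8 3 4 1 5 6

Derivation:
Char counts: '$':1, 'x':1, 'y':5, 'z':2
C (first-col start): C('$')=0, C('x')=1, C('y')=2, C('z')=7
L[0]='z': occ=0, LF[0]=C('z')+0=7+0=7
L[1]='y': occ=0, LF[1]=C('y')+0=2+0=2
L[2]='$': occ=0, LF[2]=C('$')+0=0+0=0
L[3]='z': occ=1, LF[3]=C('z')+1=7+1=8
L[4]='y': occ=1, LF[4]=C('y')+1=2+1=3
L[5]='y': occ=2, LF[5]=C('y')+2=2+2=4
L[6]='x': occ=0, LF[6]=C('x')+0=1+0=1
L[7]='y': occ=3, LF[7]=C('y')+3=2+3=5
L[8]='y': occ=4, LF[8]=C('y')+4=2+4=6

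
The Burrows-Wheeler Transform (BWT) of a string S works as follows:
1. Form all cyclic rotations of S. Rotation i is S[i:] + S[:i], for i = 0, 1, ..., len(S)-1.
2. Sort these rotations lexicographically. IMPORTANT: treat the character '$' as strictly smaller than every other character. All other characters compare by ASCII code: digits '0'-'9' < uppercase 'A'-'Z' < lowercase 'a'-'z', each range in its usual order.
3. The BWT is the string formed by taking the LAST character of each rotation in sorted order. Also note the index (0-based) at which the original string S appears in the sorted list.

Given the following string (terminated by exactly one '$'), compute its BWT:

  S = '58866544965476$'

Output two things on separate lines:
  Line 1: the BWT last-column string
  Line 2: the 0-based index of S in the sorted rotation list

Answer: 655466$76984854
6

Derivation:
All 15 rotations (rotation i = S[i:]+S[:i]):
  rot[0] = 58866544965476$
  rot[1] = 8866544965476$5
  rot[2] = 866544965476$58
  rot[3] = 66544965476$588
  rot[4] = 6544965476$5886
  rot[5] = 544965476$58866
  rot[6] = 44965476$588665
  rot[7] = 4965476$5886654
  rot[8] = 965476$58866544
  rot[9] = 65476$588665449
  rot[10] = 5476$5886654496
  rot[11] = 476$58866544965
  rot[12] = 76$588665449654
  rot[13] = 6$5886654496547
  rot[14] = $58866544965476
Sorted (with $ < everything):
  sorted[0] = $58866544965476  (last char: '6')
  sorted[1] = 44965476$588665  (last char: '5')
  sorted[2] = 476$58866544965  (last char: '5')
  sorted[3] = 4965476$5886654  (last char: '4')
  sorted[4] = 544965476$58866  (last char: '6')
  sorted[5] = 5476$5886654496  (last char: '6')
  sorted[6] = 58866544965476$  (last char: '$')
  sorted[7] = 6$5886654496547  (last char: '7')
  sorted[8] = 6544965476$5886  (last char: '6')
  sorted[9] = 65476$588665449  (last char: '9')
  sorted[10] = 66544965476$588  (last char: '8')
  sorted[11] = 76$588665449654  (last char: '4')
  sorted[12] = 866544965476$58  (last char: '8')
  sorted[13] = 8866544965476$5  (last char: '5')
  sorted[14] = 965476$58866544  (last char: '4')
Last column: 655466$76984854
Original string S is at sorted index 6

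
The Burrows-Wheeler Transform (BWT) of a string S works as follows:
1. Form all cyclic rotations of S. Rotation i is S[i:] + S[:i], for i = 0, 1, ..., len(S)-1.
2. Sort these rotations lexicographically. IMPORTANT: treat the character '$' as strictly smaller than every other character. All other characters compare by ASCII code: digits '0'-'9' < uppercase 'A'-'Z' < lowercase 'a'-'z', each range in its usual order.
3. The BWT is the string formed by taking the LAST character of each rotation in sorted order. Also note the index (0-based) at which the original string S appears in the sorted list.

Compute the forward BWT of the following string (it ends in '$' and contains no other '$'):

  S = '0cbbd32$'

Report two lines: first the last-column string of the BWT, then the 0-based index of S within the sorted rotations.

All 8 rotations (rotation i = S[i:]+S[:i]):
  rot[0] = 0cbbd32$
  rot[1] = cbbd32$0
  rot[2] = bbd32$0c
  rot[3] = bd32$0cb
  rot[4] = d32$0cbb
  rot[5] = 32$0cbbd
  rot[6] = 2$0cbbd3
  rot[7] = $0cbbd32
Sorted (with $ < everything):
  sorted[0] = $0cbbd32  (last char: '2')
  sorted[1] = 0cbbd32$  (last char: '$')
  sorted[2] = 2$0cbbd3  (last char: '3')
  sorted[3] = 32$0cbbd  (last char: 'd')
  sorted[4] = bbd32$0c  (last char: 'c')
  sorted[5] = bd32$0cb  (last char: 'b')
  sorted[6] = cbbd32$0  (last char: '0')
  sorted[7] = d32$0cbb  (last char: 'b')
Last column: 2$3dcb0b
Original string S is at sorted index 1

Answer: 2$3dcb0b
1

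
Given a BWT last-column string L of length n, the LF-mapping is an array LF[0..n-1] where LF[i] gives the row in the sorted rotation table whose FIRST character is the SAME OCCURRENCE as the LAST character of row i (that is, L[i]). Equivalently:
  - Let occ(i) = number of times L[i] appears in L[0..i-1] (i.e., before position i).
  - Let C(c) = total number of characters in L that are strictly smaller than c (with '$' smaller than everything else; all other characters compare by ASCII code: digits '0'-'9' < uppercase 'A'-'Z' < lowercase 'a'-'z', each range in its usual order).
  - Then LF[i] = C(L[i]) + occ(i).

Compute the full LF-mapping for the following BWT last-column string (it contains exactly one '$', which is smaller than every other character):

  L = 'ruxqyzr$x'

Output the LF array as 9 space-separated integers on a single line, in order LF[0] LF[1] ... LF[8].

Answer: 2 4 5 1 7 8 3 0 6

Derivation:
Char counts: '$':1, 'q':1, 'r':2, 'u':1, 'x':2, 'y':1, 'z':1
C (first-col start): C('$')=0, C('q')=1, C('r')=2, C('u')=4, C('x')=5, C('y')=7, C('z')=8
L[0]='r': occ=0, LF[0]=C('r')+0=2+0=2
L[1]='u': occ=0, LF[1]=C('u')+0=4+0=4
L[2]='x': occ=0, LF[2]=C('x')+0=5+0=5
L[3]='q': occ=0, LF[3]=C('q')+0=1+0=1
L[4]='y': occ=0, LF[4]=C('y')+0=7+0=7
L[5]='z': occ=0, LF[5]=C('z')+0=8+0=8
L[6]='r': occ=1, LF[6]=C('r')+1=2+1=3
L[7]='$': occ=0, LF[7]=C('$')+0=0+0=0
L[8]='x': occ=1, LF[8]=C('x')+1=5+1=6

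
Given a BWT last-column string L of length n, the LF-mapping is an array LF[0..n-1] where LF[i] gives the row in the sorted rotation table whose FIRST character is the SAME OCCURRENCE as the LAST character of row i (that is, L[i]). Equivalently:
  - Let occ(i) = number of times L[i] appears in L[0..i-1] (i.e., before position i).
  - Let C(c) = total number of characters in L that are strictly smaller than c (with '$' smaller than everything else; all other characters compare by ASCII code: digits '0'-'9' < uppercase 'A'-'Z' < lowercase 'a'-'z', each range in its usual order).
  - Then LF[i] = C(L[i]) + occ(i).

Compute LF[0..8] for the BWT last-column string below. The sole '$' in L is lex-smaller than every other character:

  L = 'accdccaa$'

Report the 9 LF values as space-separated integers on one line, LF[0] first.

Answer: 1 4 5 8 6 7 2 3 0

Derivation:
Char counts: '$':1, 'a':3, 'c':4, 'd':1
C (first-col start): C('$')=0, C('a')=1, C('c')=4, C('d')=8
L[0]='a': occ=0, LF[0]=C('a')+0=1+0=1
L[1]='c': occ=0, LF[1]=C('c')+0=4+0=4
L[2]='c': occ=1, LF[2]=C('c')+1=4+1=5
L[3]='d': occ=0, LF[3]=C('d')+0=8+0=8
L[4]='c': occ=2, LF[4]=C('c')+2=4+2=6
L[5]='c': occ=3, LF[5]=C('c')+3=4+3=7
L[6]='a': occ=1, LF[6]=C('a')+1=1+1=2
L[7]='a': occ=2, LF[7]=C('a')+2=1+2=3
L[8]='$': occ=0, LF[8]=C('$')+0=0+0=0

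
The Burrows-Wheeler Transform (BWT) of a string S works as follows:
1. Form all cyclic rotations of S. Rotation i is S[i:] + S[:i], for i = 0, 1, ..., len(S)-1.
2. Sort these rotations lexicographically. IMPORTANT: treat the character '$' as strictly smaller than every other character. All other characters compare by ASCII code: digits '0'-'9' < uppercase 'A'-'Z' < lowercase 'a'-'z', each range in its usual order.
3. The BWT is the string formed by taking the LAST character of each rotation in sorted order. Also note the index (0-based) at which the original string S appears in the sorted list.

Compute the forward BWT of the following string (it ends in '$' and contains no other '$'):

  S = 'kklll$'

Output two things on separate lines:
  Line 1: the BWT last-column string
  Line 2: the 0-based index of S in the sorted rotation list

Answer: l$kllk
1

Derivation:
All 6 rotations (rotation i = S[i:]+S[:i]):
  rot[0] = kklll$
  rot[1] = klll$k
  rot[2] = lll$kk
  rot[3] = ll$kkl
  rot[4] = l$kkll
  rot[5] = $kklll
Sorted (with $ < everything):
  sorted[0] = $kklll  (last char: 'l')
  sorted[1] = kklll$  (last char: '$')
  sorted[2] = klll$k  (last char: 'k')
  sorted[3] = l$kkll  (last char: 'l')
  sorted[4] = ll$kkl  (last char: 'l')
  sorted[5] = lll$kk  (last char: 'k')
Last column: l$kllk
Original string S is at sorted index 1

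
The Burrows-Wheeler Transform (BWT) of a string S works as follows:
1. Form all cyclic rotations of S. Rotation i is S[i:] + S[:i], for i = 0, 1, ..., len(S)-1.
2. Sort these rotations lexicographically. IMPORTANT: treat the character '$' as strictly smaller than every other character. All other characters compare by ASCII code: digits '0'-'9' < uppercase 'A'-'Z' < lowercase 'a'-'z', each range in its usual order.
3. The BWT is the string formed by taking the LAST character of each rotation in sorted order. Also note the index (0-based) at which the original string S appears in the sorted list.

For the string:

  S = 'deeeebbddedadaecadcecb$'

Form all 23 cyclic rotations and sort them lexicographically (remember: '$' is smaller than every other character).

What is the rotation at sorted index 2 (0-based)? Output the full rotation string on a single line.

All 23 rotations (rotation i = S[i:]+S[:i]):
  rot[0] = deeeebbddedadaecadcecb$
  rot[1] = eeeebbddedadaecadcecb$d
  rot[2] = eeebbddedadaecadcecb$de
  rot[3] = eebbddedadaecadcecb$dee
  rot[4] = ebbddedadaecadcecb$deee
  rot[5] = bbddedadaecadcecb$deeee
  rot[6] = bddedadaecadcecb$deeeeb
  rot[7] = ddedadaecadcecb$deeeebb
  rot[8] = dedadaecadcecb$deeeebbd
  rot[9] = edadaecadcecb$deeeebbdd
  rot[10] = dadaecadcecb$deeeebbdde
  rot[11] = adaecadcecb$deeeebbdded
  rot[12] = daecadcecb$deeeebbddeda
  rot[13] = aecadcecb$deeeebbddedad
  rot[14] = ecadcecb$deeeebbddedada
  rot[15] = cadcecb$deeeebbddedadae
  rot[16] = adcecb$deeeebbddedadaec
  rot[17] = dcecb$deeeebbddedadaeca
  rot[18] = cecb$deeeebbddedadaecad
  rot[19] = ecb$deeeebbddedadaecadc
  rot[20] = cb$deeeebbddedadaecadce
  rot[21] = b$deeeebbddedadaecadcec
  rot[22] = $deeeebbddedadaecadcecb
Sorted (with $ < everything):
  sorted[0] = $deeeebbddedadaecadcecb
  sorted[1] = adaecadcecb$deeeebbdded
  sorted[2] = adcecb$deeeebbddedadaec
  sorted[3] = aecadcecb$deeeebbddedad
  sorted[4] = b$deeeebbddedadaecadcec
  sorted[5] = bbddedadaecadcecb$deeee
  sorted[6] = bddedadaecadcecb$deeeeb
  sorted[7] = cadcecb$deeeebbddedadae
  sorted[8] = cb$deeeebbddedadaecadce
  sorted[9] = cecb$deeeebbddedadaecad
  sorted[10] = dadaecadcecb$deeeebbdde
  sorted[11] = daecadcecb$deeeebbddeda
  sorted[12] = dcecb$deeeebbddedadaeca
  sorted[13] = ddedadaecadcecb$deeeebb
  sorted[14] = dedadaecadcecb$deeeebbd
  sorted[15] = deeeebbddedadaecadcecb$
  sorted[16] = ebbddedadaecadcecb$deee
  sorted[17] = ecadcecb$deeeebbddedada
  sorted[18] = ecb$deeeebbddedadaecadc
  sorted[19] = edadaecadcecb$deeeebbdd
  sorted[20] = eebbddedadaecadcecb$dee
  sorted[21] = eeebbddedadaecadcecb$de
  sorted[22] = eeeebbddedadaecadcecb$d
sorted[2] = adcecb$deeeebbddedadaec

Answer: adcecb$deeeebbddedadaec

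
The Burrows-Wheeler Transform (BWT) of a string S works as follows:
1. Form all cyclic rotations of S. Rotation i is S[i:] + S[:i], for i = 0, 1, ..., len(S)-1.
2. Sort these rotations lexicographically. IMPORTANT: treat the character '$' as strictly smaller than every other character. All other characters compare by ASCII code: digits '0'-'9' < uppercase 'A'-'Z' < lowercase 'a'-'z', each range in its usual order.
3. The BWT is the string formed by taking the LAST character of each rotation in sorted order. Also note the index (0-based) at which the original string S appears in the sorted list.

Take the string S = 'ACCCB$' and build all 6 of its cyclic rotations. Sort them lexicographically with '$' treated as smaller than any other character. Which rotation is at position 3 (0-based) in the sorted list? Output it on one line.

All 6 rotations (rotation i = S[i:]+S[:i]):
  rot[0] = ACCCB$
  rot[1] = CCCB$A
  rot[2] = CCB$AC
  rot[3] = CB$ACC
  rot[4] = B$ACCC
  rot[5] = $ACCCB
Sorted (with $ < everything):
  sorted[0] = $ACCCB
  sorted[1] = ACCCB$
  sorted[2] = B$ACCC
  sorted[3] = CB$ACC
  sorted[4] = CCB$AC
  sorted[5] = CCCB$A
sorted[3] = CB$ACC

Answer: CB$ACC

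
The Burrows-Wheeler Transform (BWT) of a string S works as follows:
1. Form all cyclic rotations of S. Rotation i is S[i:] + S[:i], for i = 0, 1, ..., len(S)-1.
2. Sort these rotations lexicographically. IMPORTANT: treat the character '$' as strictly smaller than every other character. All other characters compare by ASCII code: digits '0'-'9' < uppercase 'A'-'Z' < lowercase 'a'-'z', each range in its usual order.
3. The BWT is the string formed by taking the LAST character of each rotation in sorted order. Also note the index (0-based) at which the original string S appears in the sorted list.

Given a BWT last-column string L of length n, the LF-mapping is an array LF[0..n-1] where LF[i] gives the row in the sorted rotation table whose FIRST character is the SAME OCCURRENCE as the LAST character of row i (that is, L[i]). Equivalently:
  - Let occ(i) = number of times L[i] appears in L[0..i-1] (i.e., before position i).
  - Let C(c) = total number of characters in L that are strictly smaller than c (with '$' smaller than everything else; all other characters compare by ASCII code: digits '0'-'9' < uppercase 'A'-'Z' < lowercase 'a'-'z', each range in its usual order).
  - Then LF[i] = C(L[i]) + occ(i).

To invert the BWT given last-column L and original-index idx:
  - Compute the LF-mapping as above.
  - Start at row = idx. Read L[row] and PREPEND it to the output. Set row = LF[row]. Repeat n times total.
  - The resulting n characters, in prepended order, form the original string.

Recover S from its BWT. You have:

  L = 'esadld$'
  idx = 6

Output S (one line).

LF mapping: 4 6 1 2 5 3 0
Walk LF starting at row 6, prepending L[row]:
  step 1: row=6, L[6]='$', prepend. Next row=LF[6]=0
  step 2: row=0, L[0]='e', prepend. Next row=LF[0]=4
  step 3: row=4, L[4]='l', prepend. Next row=LF[4]=5
  step 4: row=5, L[5]='d', prepend. Next row=LF[5]=3
  step 5: row=3, L[3]='d', prepend. Next row=LF[3]=2
  step 6: row=2, L[2]='a', prepend. Next row=LF[2]=1
  step 7: row=1, L[1]='s', prepend. Next row=LF[1]=6
Reversed output: saddle$

Answer: saddle$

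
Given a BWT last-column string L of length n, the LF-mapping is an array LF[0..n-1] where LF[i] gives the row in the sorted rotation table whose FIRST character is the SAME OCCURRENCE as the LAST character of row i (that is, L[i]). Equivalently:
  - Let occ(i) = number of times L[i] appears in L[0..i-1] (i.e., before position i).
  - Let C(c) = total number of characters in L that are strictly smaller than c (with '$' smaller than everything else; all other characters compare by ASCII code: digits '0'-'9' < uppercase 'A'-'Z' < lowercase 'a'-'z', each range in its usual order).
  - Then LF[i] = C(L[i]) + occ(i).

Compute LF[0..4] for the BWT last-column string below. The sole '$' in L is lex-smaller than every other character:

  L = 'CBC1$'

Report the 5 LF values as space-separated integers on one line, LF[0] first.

Char counts: '$':1, '1':1, 'B':1, 'C':2
C (first-col start): C('$')=0, C('1')=1, C('B')=2, C('C')=3
L[0]='C': occ=0, LF[0]=C('C')+0=3+0=3
L[1]='B': occ=0, LF[1]=C('B')+0=2+0=2
L[2]='C': occ=1, LF[2]=C('C')+1=3+1=4
L[3]='1': occ=0, LF[3]=C('1')+0=1+0=1
L[4]='$': occ=0, LF[4]=C('$')+0=0+0=0

Answer: 3 2 4 1 0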